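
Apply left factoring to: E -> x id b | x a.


Common prefix: 'x'
Factored: E -> x E', E' -> id b | a


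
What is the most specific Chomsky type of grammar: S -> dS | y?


Right-linear: every RHS is a terminal or a terminal followed by one nonterminal
Classification: Type 3 (Regular)


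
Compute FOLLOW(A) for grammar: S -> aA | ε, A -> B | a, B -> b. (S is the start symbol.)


$ ∈ FOLLOW(S). For each A -> αBβ: add FIRST(β)\{ε} to FOLLOW(B); if β nullable, add FOLLOW(A).
FOLLOW(A) = {$}


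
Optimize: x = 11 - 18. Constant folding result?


11 - 18 = -7 at compile time
Optimized: x = -7


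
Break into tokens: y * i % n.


Scan left to right, longest-match per lexeme
Tokens: ID(y), OP(*), ID(i), OP(%), ID(n)


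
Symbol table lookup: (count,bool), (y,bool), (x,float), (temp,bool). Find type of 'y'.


Lookup 'y' → type bool


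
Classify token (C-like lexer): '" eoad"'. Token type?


Pattern: double-quoted sequence
Type: STRING_LITERAL


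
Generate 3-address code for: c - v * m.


Break into single-operator statements:
t1 = v * m
t2 = c - t1


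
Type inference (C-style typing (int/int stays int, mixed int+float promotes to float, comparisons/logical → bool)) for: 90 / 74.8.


Operand types: int / float
Rule: mixed int/float promotes to float; int/int stays int
Result type: float


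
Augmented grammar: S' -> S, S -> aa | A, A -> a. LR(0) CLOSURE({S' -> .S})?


Start: S' -> .S
For each item with dot before a nonterminal B, add B -> .γ for every B-production
Closure: [S' -> .S, S -> .aa, S -> .A, A -> .a]


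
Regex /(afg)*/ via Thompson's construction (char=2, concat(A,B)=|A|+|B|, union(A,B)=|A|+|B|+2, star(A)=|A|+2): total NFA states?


Syntax tree has 3 char leaf(s), 0 union(s), 1 star(s)
chars contribute 3×2 = 6; each union adds +2; each star adds +2
Total: 6 + 0 + 2 = 8 states


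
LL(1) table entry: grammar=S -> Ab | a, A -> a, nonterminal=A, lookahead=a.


For [A, a]: 'a' ∈ FIRST(a)
Entry: A -> a


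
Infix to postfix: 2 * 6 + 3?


Left to right (same or higher precedence on left)
Postfix: 2 6 * 3 +


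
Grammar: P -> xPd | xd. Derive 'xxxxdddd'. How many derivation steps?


Derivation: P => xPd => xxPdd => xxxPddd => xxxxdddd
Steps: 4


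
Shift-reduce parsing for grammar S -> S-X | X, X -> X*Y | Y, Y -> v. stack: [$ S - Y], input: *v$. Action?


'Y' (not preceded by X*) is the handle for X -> Y
Action: reduce (X -> Y)


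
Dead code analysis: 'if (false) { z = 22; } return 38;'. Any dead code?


condition is constant false, so the whole block is unreachable
Dead: 'if (false) { z = 22; }'


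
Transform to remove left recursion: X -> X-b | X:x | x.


Left-recursive alternatives: X-b, X:x; non-recursive: x
Introduce X': X -> xX', X' -> -bX' | :xX' | ε


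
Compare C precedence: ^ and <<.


'<<' is shift (level 8); '^' is bitwise XOR (level 4)
Higher level binds tighter
'<<' has higher precedence than '^'


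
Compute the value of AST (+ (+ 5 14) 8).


Evaluate inner: (+ 5 14) = 19
Evaluate root: (+ 19 8) = 27
Result: 27


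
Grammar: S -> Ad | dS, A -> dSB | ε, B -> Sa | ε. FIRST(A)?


Per alternative of A: FIRST(dSB) = {d}; FIRST(ε) = {ε}
FIRST(A) = {d, ε}


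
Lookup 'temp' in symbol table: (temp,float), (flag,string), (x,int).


Lookup 'temp' → type float


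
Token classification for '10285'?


Pattern: digits only
Type: INTEGER_LITERAL


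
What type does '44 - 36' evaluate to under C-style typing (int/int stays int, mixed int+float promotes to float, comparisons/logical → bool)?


Operand types: int - int
Rule: mixed int/float promotes to float; int/int stays int
Result type: int


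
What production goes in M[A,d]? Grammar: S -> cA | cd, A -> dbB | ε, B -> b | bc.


For [A, d]: 'd' ∈ FIRST(dbB)
Entry: A -> dbB


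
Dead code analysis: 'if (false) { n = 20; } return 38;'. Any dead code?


condition is constant false, so the whole block is unreachable
Dead: 'if (false) { n = 20; }'


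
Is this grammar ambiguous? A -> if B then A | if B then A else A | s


dangling else: 'if B then if B then s else s' parses two ways
Ambiguous


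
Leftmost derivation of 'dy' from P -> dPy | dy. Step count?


Derivation: P => dy
Steps: 1


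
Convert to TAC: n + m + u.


Break into single-operator statements:
t1 = n + m
t2 = t1 + u


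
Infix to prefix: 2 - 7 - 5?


left-to-right (same/higher precedence on left): tree is (- (- 2 7) 5)
Prefix: - - 2 7 5


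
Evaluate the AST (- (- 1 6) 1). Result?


Evaluate inner: (- 1 6) = -5
Evaluate root: (- -5 1) = -6
Result: -6


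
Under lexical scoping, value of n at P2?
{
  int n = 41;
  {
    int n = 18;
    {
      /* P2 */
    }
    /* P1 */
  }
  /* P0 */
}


P2's block does not declare n; resolves to the enclosing declaration at depth 1
n = 18


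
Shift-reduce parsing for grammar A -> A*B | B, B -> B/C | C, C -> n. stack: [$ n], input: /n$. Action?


'n' on top is the handle for C -> n
Action: reduce (C -> n)


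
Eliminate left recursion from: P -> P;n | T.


Left-recursive alternatives: P;n; non-recursive: T
Introduce P': P -> TP', P' -> ;nP' | ε


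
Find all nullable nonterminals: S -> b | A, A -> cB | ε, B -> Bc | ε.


A nonterminal is nullable iff some alternative derives ε (directly, or every symbol in it is nullable)
Nullable: {A, B, S}


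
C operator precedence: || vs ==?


'==' is equality (level 6); '||' is logical OR (level 1)
Higher level binds tighter
'==' has higher precedence than '||'


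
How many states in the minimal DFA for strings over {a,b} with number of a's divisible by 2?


Track (count of a) mod 2: states 0..1, accept at 0
Minimal DFA: 2 states


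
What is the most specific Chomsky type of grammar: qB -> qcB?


LHS has context (more than one symbol) and |LHS| ≤ |RHS|
Classification: Type 1 (Context-Sensitive)


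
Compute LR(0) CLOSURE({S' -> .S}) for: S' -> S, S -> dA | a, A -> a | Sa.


Start: S' -> .S
For each item with dot before a nonterminal B, add B -> .γ for every B-production
Closure: [S' -> .S, S -> .dA, S -> .a]


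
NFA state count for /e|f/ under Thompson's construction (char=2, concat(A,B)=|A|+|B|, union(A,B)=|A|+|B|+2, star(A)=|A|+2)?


Syntax tree has 2 char leaf(s), 1 union(s), 0 star(s)
chars contribute 2×2 = 4; each union adds +2; each star adds +2
Total: 4 + 2 + 0 = 6 states


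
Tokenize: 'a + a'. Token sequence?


Scan left to right, longest-match per lexeme
Tokens: ID(a), OP(+), ID(a)


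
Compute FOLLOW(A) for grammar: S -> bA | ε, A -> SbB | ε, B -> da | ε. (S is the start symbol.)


$ ∈ FOLLOW(S). For each A -> αBβ: add FIRST(β)\{ε} to FOLLOW(B); if β nullable, add FOLLOW(A).
FOLLOW(A) = {$, b}


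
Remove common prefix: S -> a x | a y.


Common prefix: 'a'
Factored: S -> a S', S' -> x | y


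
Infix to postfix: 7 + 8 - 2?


Left to right (same or higher precedence on left)
Postfix: 7 8 + 2 -


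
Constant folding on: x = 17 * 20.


17 * 20 = 340 at compile time
Optimized: x = 340


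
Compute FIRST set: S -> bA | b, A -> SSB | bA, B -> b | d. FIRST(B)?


Per alternative of B: FIRST(b) = {b}; FIRST(d) = {d}
FIRST(B) = {b, d}


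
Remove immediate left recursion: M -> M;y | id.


Left-recursive alternatives: M;y; non-recursive: id
Introduce M': M -> idM', M' -> ;yM' | ε


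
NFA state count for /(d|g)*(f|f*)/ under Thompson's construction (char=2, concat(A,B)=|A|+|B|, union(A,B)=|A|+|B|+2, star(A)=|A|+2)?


Syntax tree has 4 char leaf(s), 2 union(s), 2 star(s)
chars contribute 4×2 = 8; each union adds +2; each star adds +2
Total: 8 + 4 + 4 = 16 states


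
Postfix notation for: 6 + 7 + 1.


Left to right (same or higher precedence on left)
Postfix: 6 7 + 1 +


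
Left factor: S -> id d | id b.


Common prefix: 'id'
Factored: S -> id S', S' -> d | b


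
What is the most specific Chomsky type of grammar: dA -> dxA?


LHS has context (more than one symbol) and |LHS| ≤ |RHS|
Classification: Type 1 (Context-Sensitive)


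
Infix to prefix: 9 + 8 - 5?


left-to-right (same/higher precedence on left): tree is (- (+ 9 8) 5)
Prefix: - + 9 8 5


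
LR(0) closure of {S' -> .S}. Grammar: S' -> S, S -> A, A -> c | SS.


Start: S' -> .S
For each item with dot before a nonterminal B, add B -> .γ for every B-production
Closure: [S' -> .S, S -> .A, A -> .c, A -> .SS]


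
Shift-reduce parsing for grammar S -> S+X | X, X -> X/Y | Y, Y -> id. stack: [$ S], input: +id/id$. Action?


shift '+' to continue S -> S+X
Action: shift


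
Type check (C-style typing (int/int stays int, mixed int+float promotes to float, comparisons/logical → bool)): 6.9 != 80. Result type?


Operand types: float != int
Rule: comparison yields bool
Result type: bool


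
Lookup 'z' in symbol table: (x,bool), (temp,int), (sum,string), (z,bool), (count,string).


Lookup 'z' → type bool


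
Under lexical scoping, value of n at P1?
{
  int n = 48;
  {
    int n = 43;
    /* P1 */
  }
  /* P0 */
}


n declared in the same block as P1
n = 43


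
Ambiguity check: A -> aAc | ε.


balanced a^n…c^n: each string has a unique parse
Unambiguous


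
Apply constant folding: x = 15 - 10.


15 - 10 = 5 at compile time
Optimized: x = 5


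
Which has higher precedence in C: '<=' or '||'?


'<=' is relational (level 7); '||' is logical OR (level 1)
Higher level binds tighter
'<=' has higher precedence than '||'


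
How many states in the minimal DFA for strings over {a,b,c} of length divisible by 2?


Track length mod 2: states 0..1, accept at 0
Minimal DFA: 2 states


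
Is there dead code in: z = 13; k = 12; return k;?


z is assigned but never read
Dead: 'z = 13'


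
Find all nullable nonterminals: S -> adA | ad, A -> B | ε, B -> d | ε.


A nonterminal is nullable iff some alternative derives ε (directly, or every symbol in it is nullable)
Nullable: {A, B}


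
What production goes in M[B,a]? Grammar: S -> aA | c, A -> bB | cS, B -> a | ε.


For [B, a]: 'a' ∈ FIRST(a)
Entry: B -> a


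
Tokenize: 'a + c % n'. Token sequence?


Scan left to right, longest-match per lexeme
Tokens: ID(a), OP(+), ID(c), OP(%), ID(n)


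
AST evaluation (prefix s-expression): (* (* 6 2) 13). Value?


Evaluate inner: (* 6 2) = 12
Evaluate root: (* 12 13) = 156
Result: 156


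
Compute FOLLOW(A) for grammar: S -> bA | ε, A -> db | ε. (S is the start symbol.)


$ ∈ FOLLOW(S). For each A -> αBβ: add FIRST(β)\{ε} to FOLLOW(B); if β nullable, add FOLLOW(A).
FOLLOW(A) = {$}


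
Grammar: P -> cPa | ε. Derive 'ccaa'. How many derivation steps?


Derivation: P => cPa => ccPaa => ccaa
Steps: 3


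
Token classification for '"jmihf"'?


Pattern: double-quoted sequence
Type: STRING_LITERAL


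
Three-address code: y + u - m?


Break into single-operator statements:
t1 = y + u
t2 = t1 - m


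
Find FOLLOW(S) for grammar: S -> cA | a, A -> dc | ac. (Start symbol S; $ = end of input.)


$ ∈ FOLLOW(S). For each A -> αBβ: add FIRST(β)\{ε} to FOLLOW(B); if β nullable, add FOLLOW(A).
FOLLOW(S) = {$}


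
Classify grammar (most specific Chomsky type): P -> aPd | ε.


Single nonterminal LHS, but a^n d^n is not regular
Classification: Type 2 (Context-Free)


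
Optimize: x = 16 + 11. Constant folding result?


16 + 11 = 27 at compile time
Optimized: x = 27


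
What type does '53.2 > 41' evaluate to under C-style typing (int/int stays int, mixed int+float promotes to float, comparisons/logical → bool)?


Operand types: float > int
Rule: comparison yields bool
Result type: bool


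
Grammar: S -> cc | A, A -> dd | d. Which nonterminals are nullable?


A nonterminal is nullable iff some alternative derives ε (directly, or every symbol in it is nullable)
Nullable: {}


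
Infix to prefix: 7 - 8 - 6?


left-to-right (same/higher precedence on left): tree is (- (- 7 8) 6)
Prefix: - - 7 8 6


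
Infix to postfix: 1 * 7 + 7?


Left to right (same or higher precedence on left)
Postfix: 1 7 * 7 +


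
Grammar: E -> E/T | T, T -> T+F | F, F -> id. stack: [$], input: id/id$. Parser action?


no handle on stack; shift 'id'
Action: shift


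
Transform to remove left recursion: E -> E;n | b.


Left-recursive alternatives: E;n; non-recursive: b
Introduce E': E -> bE', E' -> ;nE' | ε


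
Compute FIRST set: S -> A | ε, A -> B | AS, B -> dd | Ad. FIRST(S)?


Per alternative of S: FIRST(A) = {d}; FIRST(ε) = {ε}
FIRST(S) = {d, ε}


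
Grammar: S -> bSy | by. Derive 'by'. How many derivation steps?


Derivation: S => by
Steps: 1


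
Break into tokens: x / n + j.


Scan left to right, longest-match per lexeme
Tokens: ID(x), OP(/), ID(n), OP(+), ID(j)


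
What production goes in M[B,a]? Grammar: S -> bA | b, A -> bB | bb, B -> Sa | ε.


For [B, a]: ε is nullable and 'a' ∈ FOLLOW(B)
Entry: B -> ε


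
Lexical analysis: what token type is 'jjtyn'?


Pattern: letter/underscore followed by alphanumerics, not a keyword
Type: IDENTIFIER


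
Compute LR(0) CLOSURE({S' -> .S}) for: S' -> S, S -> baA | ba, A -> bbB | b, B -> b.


Start: S' -> .S
For each item with dot before a nonterminal B, add B -> .γ for every B-production
Closure: [S' -> .S, S -> .baA, S -> .ba]


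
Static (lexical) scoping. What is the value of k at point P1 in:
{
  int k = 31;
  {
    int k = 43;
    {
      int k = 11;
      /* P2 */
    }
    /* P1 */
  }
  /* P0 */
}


k declared in the same block as P1
k = 43


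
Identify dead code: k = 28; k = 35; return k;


first assignment to k is overwritten before any read
Dead: 'k = 28'


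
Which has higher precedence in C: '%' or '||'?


'%' is multiplicative (level 10); '||' is logical OR (level 1)
Higher level binds tighter
'%' has higher precedence than '||'


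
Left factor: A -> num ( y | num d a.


Common prefix: 'num'
Factored: A -> num A', A' -> ( y | d a


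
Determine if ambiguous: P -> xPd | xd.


balanced x^n…d^n: each string has a unique parse
Unambiguous


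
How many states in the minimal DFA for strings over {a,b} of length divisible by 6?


Track length mod 6: states 0..5, accept at 0
Minimal DFA: 6 states


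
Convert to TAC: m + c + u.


Break into single-operator statements:
t1 = m + c
t2 = t1 + u


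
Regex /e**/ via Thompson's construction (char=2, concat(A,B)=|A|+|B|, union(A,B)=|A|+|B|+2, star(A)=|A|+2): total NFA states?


Syntax tree has 1 char leaf(s), 0 union(s), 2 star(s)
chars contribute 1×2 = 2; each union adds +2; each star adds +2
Total: 2 + 0 + 4 = 6 states


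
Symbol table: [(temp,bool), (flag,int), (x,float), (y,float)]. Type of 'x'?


Lookup 'x' → type float


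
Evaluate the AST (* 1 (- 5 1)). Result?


Evaluate inner: (- 5 1) = 4
Evaluate root: (* 1 4) = 4
Result: 4


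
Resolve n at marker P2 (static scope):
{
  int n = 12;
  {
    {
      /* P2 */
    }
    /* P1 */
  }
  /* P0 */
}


P2's block does not declare n; resolves to the enclosing declaration at depth 0
n = 12


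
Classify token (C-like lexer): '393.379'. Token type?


Pattern: digits with a decimal point
Type: FLOAT_LITERAL


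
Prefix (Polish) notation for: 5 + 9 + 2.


left-to-right (same/higher precedence on left): tree is (+ (+ 5 9) 2)
Prefix: + + 5 9 2


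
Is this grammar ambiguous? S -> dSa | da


balanced d^n…a^n: each string has a unique parse
Unambiguous


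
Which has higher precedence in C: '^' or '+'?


'+' is additive (level 9); '^' is bitwise XOR (level 4)
Higher level binds tighter
'+' has higher precedence than '^'


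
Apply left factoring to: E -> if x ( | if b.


Common prefix: 'if'
Factored: E -> if E', E' -> x ( | b


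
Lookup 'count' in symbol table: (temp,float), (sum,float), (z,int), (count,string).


Lookup 'count' → type string


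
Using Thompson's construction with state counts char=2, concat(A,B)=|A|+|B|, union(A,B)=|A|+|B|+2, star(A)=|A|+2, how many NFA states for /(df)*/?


Syntax tree has 2 char leaf(s), 0 union(s), 1 star(s)
chars contribute 2×2 = 4; each union adds +2; each star adds +2
Total: 4 + 0 + 2 = 6 states


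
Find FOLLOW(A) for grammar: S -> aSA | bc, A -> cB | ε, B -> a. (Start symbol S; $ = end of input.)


$ ∈ FOLLOW(S). For each A -> αBβ: add FIRST(β)\{ε} to FOLLOW(B); if β nullable, add FOLLOW(A).
FOLLOW(A) = {$, c}


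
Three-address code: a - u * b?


Break into single-operator statements:
t1 = u * b
t2 = a - t1


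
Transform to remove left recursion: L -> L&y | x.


Left-recursive alternatives: L&y; non-recursive: x
Introduce L': L -> xL', L' -> &yL' | ε


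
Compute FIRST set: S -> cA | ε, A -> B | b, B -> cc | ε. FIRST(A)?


Per alternative of A: FIRST(B) = {c, ε}; FIRST(b) = {b}
FIRST(A) = {b, c, ε}


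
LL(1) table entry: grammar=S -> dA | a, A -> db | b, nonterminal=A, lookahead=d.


For [A, d]: 'd' ∈ FIRST(db)
Entry: A -> db


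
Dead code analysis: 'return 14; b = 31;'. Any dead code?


statement follows a return and is unreachable
Dead: 'b = 31'


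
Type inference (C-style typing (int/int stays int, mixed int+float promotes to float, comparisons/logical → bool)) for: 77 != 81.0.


Operand types: int != float
Rule: comparison yields bool
Result type: bool


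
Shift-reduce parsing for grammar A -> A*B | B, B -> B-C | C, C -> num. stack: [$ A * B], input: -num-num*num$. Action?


'-' can extend B; shift to build B -> B-C
Action: shift


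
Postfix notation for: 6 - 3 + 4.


Left to right (same or higher precedence on left)
Postfix: 6 3 - 4 +


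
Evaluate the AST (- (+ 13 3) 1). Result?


Evaluate inner: (+ 13 3) = 16
Evaluate root: (- 16 1) = 15
Result: 15


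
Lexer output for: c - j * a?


Scan left to right, longest-match per lexeme
Tokens: ID(c), OP(-), ID(j), OP(*), ID(a)


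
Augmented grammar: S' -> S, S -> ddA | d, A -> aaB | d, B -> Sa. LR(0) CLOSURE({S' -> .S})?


Start: S' -> .S
For each item with dot before a nonterminal B, add B -> .γ for every B-production
Closure: [S' -> .S, S -> .ddA, S -> .d]


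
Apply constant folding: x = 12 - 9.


12 - 9 = 3 at compile time
Optimized: x = 3


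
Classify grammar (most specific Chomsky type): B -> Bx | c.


Left-linear: every RHS is a terminal or one nonterminal followed by a terminal
Classification: Type 3 (Regular)


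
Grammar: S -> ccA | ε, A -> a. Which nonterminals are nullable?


A nonterminal is nullable iff some alternative derives ε (directly, or every symbol in it is nullable)
Nullable: {S}


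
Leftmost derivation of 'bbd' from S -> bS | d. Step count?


Derivation: S => bS => bbS => bbd
Steps: 3


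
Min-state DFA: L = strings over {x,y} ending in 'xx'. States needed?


Track the longest suffix of input matching a prefix of 'xx': 3 classes (prefixes of length 0..2)
Minimal DFA: 3 states


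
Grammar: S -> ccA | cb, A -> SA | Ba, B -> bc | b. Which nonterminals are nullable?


A nonterminal is nullable iff some alternative derives ε (directly, or every symbol in it is nullable)
Nullable: {}


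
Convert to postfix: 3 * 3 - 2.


Left to right (same or higher precedence on left)
Postfix: 3 3 * 2 -


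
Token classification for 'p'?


Pattern: letter/underscore followed by alphanumerics, not a keyword
Type: IDENTIFIER


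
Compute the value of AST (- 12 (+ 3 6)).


Evaluate inner: (+ 3 6) = 9
Evaluate root: (- 12 9) = 3
Result: 3


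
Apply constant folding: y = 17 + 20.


17 + 20 = 37 at compile time
Optimized: y = 37


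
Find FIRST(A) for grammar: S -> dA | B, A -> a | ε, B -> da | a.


Per alternative of A: FIRST(a) = {a}; FIRST(ε) = {ε}
FIRST(A) = {a, ε}


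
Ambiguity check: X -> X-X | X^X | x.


'x-x^x' has two parse trees (no precedence encoded between - and ^)
Ambiguous


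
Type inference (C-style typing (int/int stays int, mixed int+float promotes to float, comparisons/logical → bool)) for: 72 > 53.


Operand types: int > int
Rule: comparison yields bool
Result type: bool


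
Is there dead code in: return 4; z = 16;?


statement follows a return and is unreachable
Dead: 'z = 16'


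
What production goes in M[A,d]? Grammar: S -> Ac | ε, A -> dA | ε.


For [A, d]: 'd' ∈ FIRST(dA)
Entry: A -> dA


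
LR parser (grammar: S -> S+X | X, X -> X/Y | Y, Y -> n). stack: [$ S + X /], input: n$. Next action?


no handle; shift 'n'
Action: shift


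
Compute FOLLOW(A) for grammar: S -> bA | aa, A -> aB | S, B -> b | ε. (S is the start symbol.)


$ ∈ FOLLOW(S). For each A -> αBβ: add FIRST(β)\{ε} to FOLLOW(B); if β nullable, add FOLLOW(A).
FOLLOW(A) = {$}


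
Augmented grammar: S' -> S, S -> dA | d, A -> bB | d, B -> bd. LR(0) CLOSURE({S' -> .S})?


Start: S' -> .S
For each item with dot before a nonterminal B, add B -> .γ for every B-production
Closure: [S' -> .S, S -> .dA, S -> .d]


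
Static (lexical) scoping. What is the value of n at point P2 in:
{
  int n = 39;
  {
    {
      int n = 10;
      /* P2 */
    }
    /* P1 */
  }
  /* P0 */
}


n declared in the same block as P2
n = 10


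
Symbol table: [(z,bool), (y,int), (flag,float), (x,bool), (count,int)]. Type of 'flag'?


Lookup 'flag' → type float


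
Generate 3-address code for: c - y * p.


Break into single-operator statements:
t1 = y * p
t2 = c - t1


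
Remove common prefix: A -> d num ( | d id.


Common prefix: 'd'
Factored: A -> d A', A' -> num ( | id


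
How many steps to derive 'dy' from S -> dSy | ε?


Derivation: S => dSy => dy
Steps: 2


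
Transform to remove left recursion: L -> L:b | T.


Left-recursive alternatives: L:b; non-recursive: T
Introduce L': L -> TL', L' -> :bL' | ε


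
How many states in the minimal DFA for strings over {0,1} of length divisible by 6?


Track length mod 6: states 0..5, accept at 0
Minimal DFA: 6 states


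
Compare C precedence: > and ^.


'>' is relational (level 7); '^' is bitwise XOR (level 4)
Higher level binds tighter
'>' has higher precedence than '^'


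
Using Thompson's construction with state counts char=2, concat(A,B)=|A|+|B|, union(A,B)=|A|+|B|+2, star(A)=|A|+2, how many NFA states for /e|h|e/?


Syntax tree has 3 char leaf(s), 2 union(s), 0 star(s)
chars contribute 3×2 = 6; each union adds +2; each star adds +2
Total: 6 + 4 + 0 = 10 states


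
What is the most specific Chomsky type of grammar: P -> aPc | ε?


Single nonterminal LHS, but a^n c^n is not regular
Classification: Type 2 (Context-Free)


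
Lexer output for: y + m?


Scan left to right, longest-match per lexeme
Tokens: ID(y), OP(+), ID(m)


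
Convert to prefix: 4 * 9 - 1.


left-to-right (same/higher precedence on left): tree is (- (* 4 9) 1)
Prefix: - * 4 9 1


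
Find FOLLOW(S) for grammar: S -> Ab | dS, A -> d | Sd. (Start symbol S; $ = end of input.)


$ ∈ FOLLOW(S). For each A -> αBβ: add FIRST(β)\{ε} to FOLLOW(B); if β nullable, add FOLLOW(A).
FOLLOW(S) = {$, d}


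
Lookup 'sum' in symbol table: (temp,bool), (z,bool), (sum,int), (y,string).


Lookup 'sum' → type int


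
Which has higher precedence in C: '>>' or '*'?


'*' is multiplicative (level 10); '>>' is shift (level 8)
Higher level binds tighter
'*' has higher precedence than '>>'


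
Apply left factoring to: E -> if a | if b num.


Common prefix: 'if'
Factored: E -> if E', E' -> a | b num


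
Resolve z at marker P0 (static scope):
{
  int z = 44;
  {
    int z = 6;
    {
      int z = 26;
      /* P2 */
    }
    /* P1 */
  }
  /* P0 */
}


z declared in the same block as P0
z = 44


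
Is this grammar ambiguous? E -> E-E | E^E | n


'n-n^n' has two parse trees (no precedence encoded between - and ^)
Ambiguous


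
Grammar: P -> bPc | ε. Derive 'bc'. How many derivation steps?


Derivation: P => bPc => bc
Steps: 2


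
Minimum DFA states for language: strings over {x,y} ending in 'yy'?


Track the longest suffix of input matching a prefix of 'yy': 3 classes (prefixes of length 0..2)
Minimal DFA: 3 states


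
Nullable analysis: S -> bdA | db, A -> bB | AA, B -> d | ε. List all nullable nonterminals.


A nonterminal is nullable iff some alternative derives ε (directly, or every symbol in it is nullable)
Nullable: {B}


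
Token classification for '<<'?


Pattern: operator symbol
Type: OPERATOR


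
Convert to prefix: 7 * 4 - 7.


left-to-right (same/higher precedence on left): tree is (- (* 7 4) 7)
Prefix: - * 7 4 7


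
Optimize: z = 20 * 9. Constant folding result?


20 * 9 = 180 at compile time
Optimized: z = 180


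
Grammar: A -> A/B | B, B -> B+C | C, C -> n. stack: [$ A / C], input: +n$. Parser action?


'C' (not preceded by B+) is the handle for B -> C
Action: reduce (B -> C)


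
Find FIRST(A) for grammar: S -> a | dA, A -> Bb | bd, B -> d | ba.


Per alternative of A: FIRST(Bb) = {b, d}; FIRST(bd) = {b}
FIRST(A) = {b, d}


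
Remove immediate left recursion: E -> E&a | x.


Left-recursive alternatives: E&a; non-recursive: x
Introduce E': E -> xE', E' -> &aE' | ε


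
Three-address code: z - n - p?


Break into single-operator statements:
t1 = z - n
t2 = t1 - p


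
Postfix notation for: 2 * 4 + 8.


Left to right (same or higher precedence on left)
Postfix: 2 4 * 8 +


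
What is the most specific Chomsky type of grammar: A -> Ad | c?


Left-linear: every RHS is a terminal or one nonterminal followed by a terminal
Classification: Type 3 (Regular)


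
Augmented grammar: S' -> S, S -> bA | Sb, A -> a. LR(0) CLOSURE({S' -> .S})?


Start: S' -> .S
For each item with dot before a nonterminal B, add B -> .γ for every B-production
Closure: [S' -> .S, S -> .bA, S -> .Sb]


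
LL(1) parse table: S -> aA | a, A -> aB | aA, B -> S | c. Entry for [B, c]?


For [B, c]: 'c' ∈ FIRST(c)
Entry: B -> c


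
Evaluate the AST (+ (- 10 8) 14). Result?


Evaluate inner: (- 10 8) = 2
Evaluate root: (+ 2 14) = 16
Result: 16


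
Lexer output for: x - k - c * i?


Scan left to right, longest-match per lexeme
Tokens: ID(x), OP(-), ID(k), OP(-), ID(c), OP(*), ID(i)


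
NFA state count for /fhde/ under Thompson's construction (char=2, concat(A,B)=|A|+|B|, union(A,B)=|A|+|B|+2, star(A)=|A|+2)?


Syntax tree has 4 char leaf(s), 0 union(s), 0 star(s)
chars contribute 4×2 = 8; each union adds +2; each star adds +2
Total: 8 + 0 + 0 = 8 states


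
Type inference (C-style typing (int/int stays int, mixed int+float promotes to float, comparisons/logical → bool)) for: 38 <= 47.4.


Operand types: int <= float
Rule: comparison yields bool
Result type: bool


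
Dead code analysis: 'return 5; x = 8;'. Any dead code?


statement follows a return and is unreachable
Dead: 'x = 8'


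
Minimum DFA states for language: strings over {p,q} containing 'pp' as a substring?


KMP-style automaton: 2 progress states + 1 absorbing accept = 3
Minimal DFA: 3 states


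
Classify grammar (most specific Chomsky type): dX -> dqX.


LHS has context (more than one symbol) and |LHS| ≤ |RHS|
Classification: Type 1 (Context-Sensitive)


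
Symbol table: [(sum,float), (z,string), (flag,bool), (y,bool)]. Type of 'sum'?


Lookup 'sum' → type float


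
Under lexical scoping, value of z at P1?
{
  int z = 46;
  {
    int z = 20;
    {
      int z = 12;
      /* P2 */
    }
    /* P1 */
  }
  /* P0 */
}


z declared in the same block as P1
z = 20


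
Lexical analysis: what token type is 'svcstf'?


Pattern: letter/underscore followed by alphanumerics, not a keyword
Type: IDENTIFIER


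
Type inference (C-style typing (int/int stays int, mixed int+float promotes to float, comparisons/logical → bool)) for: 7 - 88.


Operand types: int - int
Rule: mixed int/float promotes to float; int/int stays int
Result type: int


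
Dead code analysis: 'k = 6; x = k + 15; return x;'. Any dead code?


k is read by x's definition; x is returned
No dead code


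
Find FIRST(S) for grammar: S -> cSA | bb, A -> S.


Per alternative of S: FIRST(cSA) = {c}; FIRST(bb) = {b}
FIRST(S) = {b, c}


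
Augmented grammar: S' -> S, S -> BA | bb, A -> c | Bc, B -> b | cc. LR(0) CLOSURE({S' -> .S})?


Start: S' -> .S
For each item with dot before a nonterminal B, add B -> .γ for every B-production
Closure: [S' -> .S, S -> .BA, S -> .bb, B -> .b, B -> .cc]


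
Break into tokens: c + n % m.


Scan left to right, longest-match per lexeme
Tokens: ID(c), OP(+), ID(n), OP(%), ID(m)


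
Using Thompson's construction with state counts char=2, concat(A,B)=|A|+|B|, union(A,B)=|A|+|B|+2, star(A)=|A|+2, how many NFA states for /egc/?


Syntax tree has 3 char leaf(s), 0 union(s), 0 star(s)
chars contribute 3×2 = 6; each union adds +2; each star adds +2
Total: 6 + 0 + 0 = 6 states


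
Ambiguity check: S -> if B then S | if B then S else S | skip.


dangling else: 'if B then if B then skip else skip' parses two ways
Ambiguous


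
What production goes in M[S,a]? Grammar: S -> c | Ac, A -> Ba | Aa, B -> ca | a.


For [S, a]: 'a' ∈ FIRST(Ac)
Entry: S -> Ac


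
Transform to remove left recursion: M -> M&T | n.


Left-recursive alternatives: M&T; non-recursive: n
Introduce M': M -> nM', M' -> &TM' | ε


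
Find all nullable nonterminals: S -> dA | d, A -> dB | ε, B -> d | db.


A nonterminal is nullable iff some alternative derives ε (directly, or every symbol in it is nullable)
Nullable: {A}


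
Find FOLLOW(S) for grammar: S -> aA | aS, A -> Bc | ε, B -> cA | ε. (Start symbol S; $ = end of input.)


$ ∈ FOLLOW(S). For each A -> αBβ: add FIRST(β)\{ε} to FOLLOW(B); if β nullable, add FOLLOW(A).
FOLLOW(S) = {$}


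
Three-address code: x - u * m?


Break into single-operator statements:
t1 = u * m
t2 = x - t1


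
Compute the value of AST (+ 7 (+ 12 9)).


Evaluate inner: (+ 12 9) = 21
Evaluate root: (+ 7 21) = 28
Result: 28


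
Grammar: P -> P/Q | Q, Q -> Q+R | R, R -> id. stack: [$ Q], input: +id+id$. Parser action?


shift '+' to continue Q -> Q+R
Action: shift


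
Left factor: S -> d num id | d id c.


Common prefix: 'd'
Factored: S -> d S', S' -> num id | id c


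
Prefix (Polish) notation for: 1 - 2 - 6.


left-to-right (same/higher precedence on left): tree is (- (- 1 2) 6)
Prefix: - - 1 2 6


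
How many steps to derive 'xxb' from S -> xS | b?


Derivation: S => xS => xxS => xxb
Steps: 3


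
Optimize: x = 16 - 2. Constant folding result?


16 - 2 = 14 at compile time
Optimized: x = 14


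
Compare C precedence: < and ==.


'<' is relational (level 7); '==' is equality (level 6)
Higher level binds tighter
'<' has higher precedence than '=='


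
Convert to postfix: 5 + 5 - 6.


Left to right (same or higher precedence on left)
Postfix: 5 5 + 6 -


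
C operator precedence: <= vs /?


'/' is multiplicative (level 10); '<=' is relational (level 7)
Higher level binds tighter
'/' has higher precedence than '<='


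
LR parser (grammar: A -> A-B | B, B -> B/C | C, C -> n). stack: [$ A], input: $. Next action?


start symbol A on stack, input exhausted
Action: accept


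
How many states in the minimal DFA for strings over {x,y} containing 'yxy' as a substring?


KMP-style automaton: 3 progress states + 1 absorbing accept = 4
Minimal DFA: 4 states


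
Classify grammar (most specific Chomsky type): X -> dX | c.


Right-linear: every RHS is a terminal or a terminal followed by one nonterminal
Classification: Type 3 (Regular)


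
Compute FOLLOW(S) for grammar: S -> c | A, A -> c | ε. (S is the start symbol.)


$ ∈ FOLLOW(S). For each A -> αBβ: add FIRST(β)\{ε} to FOLLOW(B); if β nullable, add FOLLOW(A).
FOLLOW(S) = {$}


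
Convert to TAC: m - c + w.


Break into single-operator statements:
t1 = m - c
t2 = t1 + w


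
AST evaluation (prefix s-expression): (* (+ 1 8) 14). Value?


Evaluate inner: (+ 1 8) = 9
Evaluate root: (* 9 14) = 126
Result: 126


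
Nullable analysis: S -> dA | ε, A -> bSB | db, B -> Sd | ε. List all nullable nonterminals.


A nonterminal is nullable iff some alternative derives ε (directly, or every symbol in it is nullable)
Nullable: {B, S}


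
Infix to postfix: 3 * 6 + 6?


Left to right (same or higher precedence on left)
Postfix: 3 6 * 6 +


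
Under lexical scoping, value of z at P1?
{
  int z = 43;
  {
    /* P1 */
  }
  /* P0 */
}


P1's block does not declare z; resolves to the enclosing declaration at depth 0
z = 43


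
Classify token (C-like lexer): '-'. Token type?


Pattern: operator symbol
Type: OPERATOR


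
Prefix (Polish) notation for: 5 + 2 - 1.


left-to-right (same/higher precedence on left): tree is (- (+ 5 2) 1)
Prefix: - + 5 2 1


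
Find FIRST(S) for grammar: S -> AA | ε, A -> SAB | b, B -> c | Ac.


Per alternative of S: FIRST(AA) = {b}; FIRST(ε) = {ε}
FIRST(S) = {b, ε}


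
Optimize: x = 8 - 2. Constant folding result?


8 - 2 = 6 at compile time
Optimized: x = 6


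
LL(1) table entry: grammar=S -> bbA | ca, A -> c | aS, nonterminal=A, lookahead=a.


For [A, a]: 'a' ∈ FIRST(aS)
Entry: A -> aS


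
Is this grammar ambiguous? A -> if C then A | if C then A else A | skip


dangling else: 'if C then if C then skip else skip' parses two ways
Ambiguous


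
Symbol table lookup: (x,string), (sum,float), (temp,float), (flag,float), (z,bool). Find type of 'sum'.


Lookup 'sum' → type float


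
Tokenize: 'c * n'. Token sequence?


Scan left to right, longest-match per lexeme
Tokens: ID(c), OP(*), ID(n)


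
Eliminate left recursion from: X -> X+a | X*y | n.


Left-recursive alternatives: X+a, X*y; non-recursive: n
Introduce X': X -> nX', X' -> +aX' | *yX' | ε


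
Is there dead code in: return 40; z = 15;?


statement follows a return and is unreachable
Dead: 'z = 15'


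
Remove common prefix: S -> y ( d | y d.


Common prefix: 'y'
Factored: S -> y S', S' -> ( d | d


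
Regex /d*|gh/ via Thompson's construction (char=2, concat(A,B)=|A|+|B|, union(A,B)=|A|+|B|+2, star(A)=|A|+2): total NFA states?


Syntax tree has 3 char leaf(s), 1 union(s), 1 star(s)
chars contribute 3×2 = 6; each union adds +2; each star adds +2
Total: 6 + 2 + 2 = 10 states


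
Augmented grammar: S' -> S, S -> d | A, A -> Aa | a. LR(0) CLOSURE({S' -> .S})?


Start: S' -> .S
For each item with dot before a nonterminal B, add B -> .γ for every B-production
Closure: [S' -> .S, S -> .d, S -> .A, A -> .Aa, A -> .a]


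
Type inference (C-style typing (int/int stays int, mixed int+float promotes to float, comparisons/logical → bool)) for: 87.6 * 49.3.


Operand types: float * float
Rule: mixed int/float promotes to float; int/int stays int
Result type: float


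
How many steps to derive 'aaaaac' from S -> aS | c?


Derivation: S => aS => aaS => aaaS => aaaaS => aaaaaS => aaaaac
Steps: 6


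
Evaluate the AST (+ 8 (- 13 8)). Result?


Evaluate inner: (- 13 8) = 5
Evaluate root: (+ 8 5) = 13
Result: 13


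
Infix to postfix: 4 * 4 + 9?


Left to right (same or higher precedence on left)
Postfix: 4 4 * 9 +


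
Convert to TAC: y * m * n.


Break into single-operator statements:
t1 = y * m
t2 = t1 * n


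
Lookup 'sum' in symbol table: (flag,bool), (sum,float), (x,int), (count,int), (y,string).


Lookup 'sum' → type float


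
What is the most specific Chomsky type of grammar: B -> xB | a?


Right-linear: every RHS is a terminal or a terminal followed by one nonterminal
Classification: Type 3 (Regular)


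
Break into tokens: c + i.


Scan left to right, longest-match per lexeme
Tokens: ID(c), OP(+), ID(i)


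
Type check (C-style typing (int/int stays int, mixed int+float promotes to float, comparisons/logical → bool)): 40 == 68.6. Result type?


Operand types: int == float
Rule: comparison yields bool
Result type: bool


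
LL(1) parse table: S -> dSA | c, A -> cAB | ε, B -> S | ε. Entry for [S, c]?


For [S, c]: 'c' ∈ FIRST(c)
Entry: S -> c


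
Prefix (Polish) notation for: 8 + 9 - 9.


left-to-right (same/higher precedence on left): tree is (- (+ 8 9) 9)
Prefix: - + 8 9 9


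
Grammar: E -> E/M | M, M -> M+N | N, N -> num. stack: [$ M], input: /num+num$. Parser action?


lookahead ∉ {+} so M won't extend; reduce E -> M
Action: reduce (E -> M)


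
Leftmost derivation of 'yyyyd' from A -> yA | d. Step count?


Derivation: A => yA => yyA => yyyA => yyyyA => yyyyd
Steps: 5


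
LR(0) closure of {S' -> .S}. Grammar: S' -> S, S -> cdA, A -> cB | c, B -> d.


Start: S' -> .S
For each item with dot before a nonterminal B, add B -> .γ for every B-production
Closure: [S' -> .S, S -> .cdA]


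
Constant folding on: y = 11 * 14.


11 * 14 = 154 at compile time
Optimized: y = 154


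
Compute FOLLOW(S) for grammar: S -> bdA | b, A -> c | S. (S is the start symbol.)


$ ∈ FOLLOW(S). For each A -> αBβ: add FIRST(β)\{ε} to FOLLOW(B); if β nullable, add FOLLOW(A).
FOLLOW(S) = {$}


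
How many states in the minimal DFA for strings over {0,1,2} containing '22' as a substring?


KMP-style automaton: 2 progress states + 1 absorbing accept = 3
Minimal DFA: 3 states


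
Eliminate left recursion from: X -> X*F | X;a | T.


Left-recursive alternatives: X*F, X;a; non-recursive: T
Introduce X': X -> TX', X' -> *FX' | ;aX' | ε


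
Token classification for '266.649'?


Pattern: digits with a decimal point
Type: FLOAT_LITERAL


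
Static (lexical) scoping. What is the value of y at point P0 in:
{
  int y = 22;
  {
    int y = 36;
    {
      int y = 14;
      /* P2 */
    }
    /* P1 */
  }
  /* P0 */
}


y declared in the same block as P0
y = 22


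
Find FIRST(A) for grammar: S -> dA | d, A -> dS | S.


Per alternative of A: FIRST(dS) = {d}; FIRST(S) = {d}
FIRST(A) = {d}


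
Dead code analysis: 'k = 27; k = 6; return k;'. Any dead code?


first assignment to k is overwritten before any read
Dead: 'k = 27'


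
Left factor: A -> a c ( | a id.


Common prefix: 'a'
Factored: A -> a A', A' -> c ( | id


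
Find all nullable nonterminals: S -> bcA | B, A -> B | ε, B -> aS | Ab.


A nonterminal is nullable iff some alternative derives ε (directly, or every symbol in it is nullable)
Nullable: {A}


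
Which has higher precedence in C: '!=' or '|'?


'!=' is equality (level 6); '|' is bitwise OR (level 3)
Higher level binds tighter
'!=' has higher precedence than '|'


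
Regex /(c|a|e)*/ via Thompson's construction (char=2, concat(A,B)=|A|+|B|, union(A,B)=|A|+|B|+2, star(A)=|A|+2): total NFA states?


Syntax tree has 3 char leaf(s), 2 union(s), 1 star(s)
chars contribute 3×2 = 6; each union adds +2; each star adds +2
Total: 6 + 4 + 2 = 12 states


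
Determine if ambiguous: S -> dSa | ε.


balanced d^n…a^n: each string has a unique parse
Unambiguous


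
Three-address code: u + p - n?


Break into single-operator statements:
t1 = u + p
t2 = t1 - n


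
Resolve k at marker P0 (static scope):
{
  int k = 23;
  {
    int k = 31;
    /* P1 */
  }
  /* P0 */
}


k declared in the same block as P0
k = 23
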